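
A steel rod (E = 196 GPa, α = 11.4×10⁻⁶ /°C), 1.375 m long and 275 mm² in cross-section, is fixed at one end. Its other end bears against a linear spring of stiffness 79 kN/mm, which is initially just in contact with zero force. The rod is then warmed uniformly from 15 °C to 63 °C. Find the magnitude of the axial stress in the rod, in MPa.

σ ≈ 71.7 MPa (compressive)

The unrestrained thermal change is αΔT L = 11.4×10⁻⁶ × 48 × 1375 = 0.7524 mm.
With a force P in the spring, the elastic change of the rod is PL/(AE) and that of the spring is P/k; compatibility requires their sum to equal δ_free.
So P = δ_free / [L/(AE) + 1/k] = 0.7524 / [ 1375/(275×196×10³) + 1/(79×10³) ].
P = 0.7524 / 3.817×10⁻⁵ = 19710 N.
σ = P/A = 19710/275 = 71.68 MPa.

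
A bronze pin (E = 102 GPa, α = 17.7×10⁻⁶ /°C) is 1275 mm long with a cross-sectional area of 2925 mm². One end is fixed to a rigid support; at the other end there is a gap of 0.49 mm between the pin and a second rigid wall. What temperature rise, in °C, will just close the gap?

The gap closes when αΔT L = 0.49 mm, since the pin is still unstressed at that instant.
ΔT = 0.49 / (17.7×10⁻⁶ × 1275) = 21.71 °C.

ΔT ≈ 21.7 °C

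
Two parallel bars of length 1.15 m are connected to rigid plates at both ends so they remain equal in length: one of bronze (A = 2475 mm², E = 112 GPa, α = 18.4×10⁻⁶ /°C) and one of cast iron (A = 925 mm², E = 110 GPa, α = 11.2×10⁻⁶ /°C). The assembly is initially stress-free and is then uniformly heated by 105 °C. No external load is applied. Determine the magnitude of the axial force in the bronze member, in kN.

P ≈ 56.3 kN (compressive in the bronze)

Equilibrium of a rigid end plate with no external load gives equal and opposite internal forces ±P in the two members. Since α_{bronze} > α_{cast iron}, heating drives the bronze into compression and the cast iron into tension.
Setting the final lengths equal and cancelling L: (α₁ − α₂)ΔT = P/(A₁E₁) + P/(A₂E₂).
|α₁ − α₂|·ΔT = 7.2×10⁻⁶ × 105 = 0.000756.
1/(A₁E₁) + 1/(A₂E₂) = 1/(2475×112×10³) + 1/(925×110×10³) = 1.344×10⁻⁸ N⁻¹.
So P = 0.000756 / 1.344×10⁻⁸ = 56.27 kN.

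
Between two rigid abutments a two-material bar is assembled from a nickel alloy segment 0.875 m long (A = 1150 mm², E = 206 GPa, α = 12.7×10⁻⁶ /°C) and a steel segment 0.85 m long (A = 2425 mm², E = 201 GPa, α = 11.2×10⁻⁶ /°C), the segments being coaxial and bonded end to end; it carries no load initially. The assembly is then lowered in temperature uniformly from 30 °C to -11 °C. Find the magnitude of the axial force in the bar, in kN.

P ≈ 156 kN (tensile)

With the walls removed the bar would change length by δ_free = Σ αᵢΔT Lᵢ = 12.7×10⁻⁶×41×875 + 11.2×10⁻⁶×41×850 = 0.8459 mm.
The walls prevent any net length change, so an axial force P (same in every segment) develops. Compatibility: P · Σ Lᵢ/(AᵢEᵢ) = δ_free.
The series flexibility is Σ Lᵢ/(AᵢEᵢ) = 875/(1150×206×10³) + 850/(2425×201×10³) = 5.437×10⁻⁶ mm/N.
Hence P = δ_free / Σ(L/AE) = 0.8459/5.437×10⁻⁶ = 155.6 kN (tensile).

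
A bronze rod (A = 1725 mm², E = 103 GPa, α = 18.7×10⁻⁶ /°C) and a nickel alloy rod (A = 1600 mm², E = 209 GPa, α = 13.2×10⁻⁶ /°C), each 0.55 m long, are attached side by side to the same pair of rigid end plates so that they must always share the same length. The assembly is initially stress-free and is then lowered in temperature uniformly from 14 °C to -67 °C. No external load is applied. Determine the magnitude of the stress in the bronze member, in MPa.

Equilibrium of a rigid end plate with no external load gives equal and opposite internal forces ±P in the two members. Since α_{bronze} > α_{nickel alloy}, cooling drives the bronze into tension and the nickel alloy into compression.
Equating the net (thermal + elastic) strains gives |α₁ − α₂|·ΔT = P·[1/(A₁E₁) + 1/(A₂E₂)].
|α₁ − α₂|·ΔT = 5.5×10⁻⁶ × 81 = 0.0004455.
1/(A₁E₁) + 1/(A₂E₂) = 1/(1725×103×10³) + 1/(1600×209×10³) = 8.619×10⁻⁹ N⁻¹.
So P = 0.0004455 / 8.619×10⁻⁹ = 51.69 kN.
σ_{bronze} = P/A₁ = 51690/1725 = 29.97 MPa, tensile.

σ ≈ 30 MPa (tensile)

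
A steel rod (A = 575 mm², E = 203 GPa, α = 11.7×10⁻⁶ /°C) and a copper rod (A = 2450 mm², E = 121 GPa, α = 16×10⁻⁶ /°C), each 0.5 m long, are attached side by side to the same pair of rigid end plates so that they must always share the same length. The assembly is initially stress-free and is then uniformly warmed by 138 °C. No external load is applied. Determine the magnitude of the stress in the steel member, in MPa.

σ ≈ 86.4 MPa (tensile)

Equilibrium of a rigid end plate with no external load gives equal and opposite internal forces ±P in the two members. Since α_{copper} > α_{steel}, heating drives the copper into compression and the steel into tension.
Compatibility of the two members (thermal + elastic change equal): (α₁ − α₂)ΔT = P·[1/(A₁E₁) + 1/(A₂E₂)].
|α₁ − α₂|·ΔT = 4.3×10⁻⁶ × 138 = 0.0005934.
1/(A₁E₁) + 1/(A₂E₂) = 1/(575×203×10³) + 1/(2450×121×10³) = 1.194×10⁻⁸ N⁻¹.
So P = 0.0005934 / 1.194×10⁻⁸ = 49.7 kN.
σ_{steel} = P/A₁ = 49700/575 = 86.43 MPa, tensile.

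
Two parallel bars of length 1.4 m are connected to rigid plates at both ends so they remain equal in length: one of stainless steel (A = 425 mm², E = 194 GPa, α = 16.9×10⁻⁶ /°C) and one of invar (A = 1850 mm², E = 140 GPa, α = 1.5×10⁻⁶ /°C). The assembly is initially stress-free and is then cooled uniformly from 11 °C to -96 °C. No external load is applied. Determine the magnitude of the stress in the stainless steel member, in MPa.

σ ≈ 242 MPa (tensile)

Equilibrium of a rigid end plate with no external load gives equal and opposite internal forces ±P in the two members. Since α_{stainless steel} > α_{invar}, cooling drives the stainless steel into tension and the invar into compression.
Equating the net (thermal + elastic) strains gives |α₁ − α₂|·ΔT = P·[1/(A₁E₁) + 1/(A₂E₂)].
|α₁ − α₂|·ΔT = 15.4×10⁻⁶ × 107 = 0.001648.
1/(A₁E₁) + 1/(A₂E₂) = 1/(425×194×10³) + 1/(1850×140×10³) = 1.599×10⁻⁸ N⁻¹.
P = 0.001648 / 1.599×10⁻⁸ = 103100 N = 103.1 kN.
σ_{stainless steel} = P/A₁ = 103100/425 = 242.5 MPa, tensile.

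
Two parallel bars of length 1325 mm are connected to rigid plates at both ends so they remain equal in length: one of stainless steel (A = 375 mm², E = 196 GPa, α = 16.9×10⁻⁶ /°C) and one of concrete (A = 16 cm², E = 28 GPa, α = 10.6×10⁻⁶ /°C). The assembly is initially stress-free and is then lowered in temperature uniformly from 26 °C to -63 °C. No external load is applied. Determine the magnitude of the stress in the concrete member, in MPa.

σ ≈ 9.75 MPa (compressive)

Equilibrium of a rigid end plate with no external load gives equal and opposite internal forces ±P in the two members. Since α_{stainless steel} > α_{concrete}, cooling drives the stainless steel into tension and the concrete into compression.
Compatibility of the two members (thermal + elastic change equal): (α₁ − α₂)ΔT = P·[1/(A₁E₁) + 1/(A₂E₂)].
|α₁ − α₂|·ΔT = 6.3×10⁻⁶ × 89 = 0.0005607.
1/(A₁E₁) + 1/(A₂E₂) = 1/(375×196×10³) + 1/(1600×28×10³) = 3.593×10⁻⁸ N⁻¹.
P = 0.0005607 / 3.593×10⁻⁸ = 15610 N = 15.61 kN.
σ_{concrete} = P/A₂ = 15610/1600 = 9.754 MPa, compressive.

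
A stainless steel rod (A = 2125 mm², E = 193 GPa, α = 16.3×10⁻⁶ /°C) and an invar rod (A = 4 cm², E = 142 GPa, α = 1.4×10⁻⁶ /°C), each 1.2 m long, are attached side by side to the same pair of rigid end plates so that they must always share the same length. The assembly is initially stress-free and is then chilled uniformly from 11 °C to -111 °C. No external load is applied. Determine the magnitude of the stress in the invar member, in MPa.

The stainless steel has the larger α, so on cooling it would change length more than the invar if both were free. The rigid plates force a common final length, so the stainless steel is put into tension and the invar into compression, with equal and opposite forces P (no external load).
Setting the final lengths equal and cancelling L: (α₁ − α₂)ΔT = P/(A₁E₁) + P/(A₂E₂).
|α₁ − α₂|·ΔT = 14.9×10⁻⁶ × 122 = 0.001818.
1/(A₁E₁) + 1/(A₂E₂) = 1/(2125×193×10³) + 1/(400×142×10³) = 2.004×10⁻⁸ N⁻¹.
P = 0.001818 / 2.004×10⁻⁸ = 90690 N = 90.69 kN.
σ_{invar} = P/A₂ = 90690/400 = 226.7 MPa, compressive.

σ ≈ 227 MPa (compressive)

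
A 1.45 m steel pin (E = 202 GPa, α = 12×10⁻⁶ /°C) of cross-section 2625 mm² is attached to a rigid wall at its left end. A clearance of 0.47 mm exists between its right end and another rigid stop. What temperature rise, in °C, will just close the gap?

ΔT ≈ 27 °C

The gap closes when αΔT L = 0.47 mm, since the pin is still unstressed at that instant.
ΔT = 0.47 / (12×10⁻⁶ × 1450) = 27.01 °C.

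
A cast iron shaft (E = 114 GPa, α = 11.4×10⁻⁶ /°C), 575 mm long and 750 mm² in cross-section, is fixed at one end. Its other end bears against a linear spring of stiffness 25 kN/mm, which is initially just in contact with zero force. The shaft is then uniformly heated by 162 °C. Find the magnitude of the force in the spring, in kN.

P ≈ 22.7 kN

If the spring were absent the shaft would lengthen by αΔT L = 11.4×10⁻⁶ × 162 × 575 = 1.062 mm.
Let P be the compressive force at the spring. The shaft shortens elastically by PL/(AE) and the spring compresses by P/k; together these equal δ_free.
So P = δ_free / [L/(AE) + 1/k] = 1.062 / [ 575/(750×114×10³) + 1/(25×10³) ].
P = 1.062 / 4.673×10⁻⁵ = 22730 N.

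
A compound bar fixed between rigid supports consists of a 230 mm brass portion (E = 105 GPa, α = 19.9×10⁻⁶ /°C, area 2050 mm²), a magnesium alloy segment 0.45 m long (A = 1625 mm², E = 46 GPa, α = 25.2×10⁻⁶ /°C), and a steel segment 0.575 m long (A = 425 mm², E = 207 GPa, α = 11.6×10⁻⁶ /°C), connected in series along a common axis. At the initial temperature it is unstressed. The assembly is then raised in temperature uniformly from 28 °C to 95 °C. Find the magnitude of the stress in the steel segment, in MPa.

σ ≈ 261 MPa (compressive)

With the walls removed the bar would change length by δ_free = Σ αᵢΔT Lᵢ = 19.9×10⁻⁶×67×230 + 25.2×10⁻⁶×67×450 + 11.6×10⁻⁶×67×575 = 1.513 mm.
Since the ends are fixed, an axial force P builds up, equal in every segment, with P · Σ Lᵢ/(AᵢEᵢ) = δ_free.
Σ Lᵢ/(AᵢEᵢ) = 230/(2050×105×10³) + 450/(1625×46×10³) + 575/(425×207×10³) = 1.362×10⁻⁵ mm/N.
P = 1.513 / 1.362×10⁻⁵ = 111100 N = 111.1 kN, compressive.
σ_{steel} = P / A = 111100 / 425 = 261.4 MPa.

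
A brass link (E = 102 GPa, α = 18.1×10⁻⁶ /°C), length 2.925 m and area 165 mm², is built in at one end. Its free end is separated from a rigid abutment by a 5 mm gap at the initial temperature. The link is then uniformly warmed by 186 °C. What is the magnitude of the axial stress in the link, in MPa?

Free thermal elongation = αΔT L = 18.1×10⁻⁶ × 186 × 2925 = 9.847 mm.
After closing the 5 mm clearance, 9.847 − 5 = 4.847 mm of expansion remains to be suppressed by the wall.
So σ = E(δ_free − g)/L = 102×10³ × 4.847/2925 = 169 MPa.

σ ≈ 169 MPa (compressive)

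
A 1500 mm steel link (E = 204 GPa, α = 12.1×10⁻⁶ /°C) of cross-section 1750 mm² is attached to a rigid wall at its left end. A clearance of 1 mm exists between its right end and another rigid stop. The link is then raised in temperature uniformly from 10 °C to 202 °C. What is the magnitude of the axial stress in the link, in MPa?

σ ≈ 338 MPa (compressive)

If the wall were absent the link would grow by αΔT L = 12.1×10⁻⁶ × 192 × 1500 = 3.485 mm.
After closing the 1 mm clearance, 3.485 − 1 = 2.485 mm of expansion remains to be suppressed by the wall.
Compatibility: PL/(AE) = 2.485 mm, so σ = P/A = E × (2.485/1500) = 337.9 MPa.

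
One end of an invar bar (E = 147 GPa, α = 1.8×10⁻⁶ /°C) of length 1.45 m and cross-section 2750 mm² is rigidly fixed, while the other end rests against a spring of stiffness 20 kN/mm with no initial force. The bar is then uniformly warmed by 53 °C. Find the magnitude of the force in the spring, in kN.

P ≈ 2.58 kN

If the spring were absent the bar would lengthen by αΔT L = 1.8×10⁻⁶ × 53 × 1450 = 0.1383 mm.
Let P be the compressive force at the spring. The bar shortens elastically by PL/(AE) and the spring compresses by P/k; together these equal δ_free.
P [ L/(AE) + 1/k ] = δ_free → P [ 1450/(2750×147×10³) + 1/(20×10³) ] = 0.1383.
P = 0.1383 / 5.359×10⁻⁵ = 2581 N.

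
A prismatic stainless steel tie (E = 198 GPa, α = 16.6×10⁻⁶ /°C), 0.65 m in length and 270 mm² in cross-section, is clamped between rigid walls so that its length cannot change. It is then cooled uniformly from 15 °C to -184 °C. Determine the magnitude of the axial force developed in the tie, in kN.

P ≈ 177 kN (tensile)

Full restraint means ε = 0, so the stress is σ = EαΔT = 198×10³ × 16.6×10⁻⁶ × 199 = 654.1 MPa.
P = AEαΔT = 270 × 198×10³ × 16.6×10⁻⁶ × 199 = 176.6 kN (tensile).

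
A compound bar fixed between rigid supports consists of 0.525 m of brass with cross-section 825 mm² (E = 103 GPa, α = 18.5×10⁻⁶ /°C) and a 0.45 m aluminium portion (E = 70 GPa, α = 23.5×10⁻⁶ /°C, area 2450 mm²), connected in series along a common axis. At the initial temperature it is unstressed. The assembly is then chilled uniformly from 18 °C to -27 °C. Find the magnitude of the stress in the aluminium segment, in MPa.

σ ≈ 42.3 MPa (tensile)

Free thermal contraction of the whole bar: Σ αᵢΔT Lᵢ = 18.5×10⁻⁶×45×525 + 23.5×10⁻⁶×45×450 = 0.9129 mm.
The rigid supports impose zero overall length change; the single axial force P common to all segments must satisfy P Σ Lᵢ/(AᵢEᵢ) = δ_free.
Σ Lᵢ/(AᵢEᵢ) = 525/(825×103×10³) + 450/(2450×70×10³) = 8.802×10⁻⁶ mm/N.
So P = 0.9129 / 8.802×10⁻⁶ = 103.7 kN, tensile.
σ_{aluminium} = P / A = 103700 / 2450 = 42.33 MPa.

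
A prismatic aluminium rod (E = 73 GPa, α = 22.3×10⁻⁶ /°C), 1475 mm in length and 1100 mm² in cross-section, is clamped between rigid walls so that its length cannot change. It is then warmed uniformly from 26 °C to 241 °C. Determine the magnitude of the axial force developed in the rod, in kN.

The ends cannot move, so σ = EαΔT = 73×10³ × 22.3×10⁻⁶ × 215 = 350 MPa.
Axial force P = σA = 350 × 1100 = 385000 N = 385 kN, compressive.

P ≈ 385 kN (compressive)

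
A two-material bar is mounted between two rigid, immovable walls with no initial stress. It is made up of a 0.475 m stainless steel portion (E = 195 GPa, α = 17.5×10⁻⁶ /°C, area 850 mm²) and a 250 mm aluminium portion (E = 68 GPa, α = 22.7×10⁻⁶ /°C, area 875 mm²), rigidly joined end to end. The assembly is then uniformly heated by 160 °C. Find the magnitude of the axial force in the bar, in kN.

If the supports were absent, the total length change would be Σ αᵢΔT Lᵢ = 17.5×10⁻⁶×160×475 + 22.7×10⁻⁶×160×250 = 2.238 mm.
The rigid supports impose zero overall length change; the single axial force P common to all segments must satisfy P Σ Lᵢ/(AᵢEᵢ) = δ_free.
Σ Lᵢ/(AᵢEᵢ) = 475/(850×195×10³) + 250/(875×68×10³) = 7.067×10⁻⁶ mm/N.
Hence P = δ_free / Σ(L/AE) = 2.238/7.067×10⁻⁶ = 316.7 kN (compressive).

P ≈ 317 kN (compressive)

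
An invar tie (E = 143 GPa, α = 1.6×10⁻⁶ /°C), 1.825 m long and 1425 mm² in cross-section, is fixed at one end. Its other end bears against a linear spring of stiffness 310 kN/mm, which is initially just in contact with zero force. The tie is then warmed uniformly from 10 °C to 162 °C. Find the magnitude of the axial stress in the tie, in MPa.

If the spring were absent the tie would lengthen by αΔT L = 1.6×10⁻⁶ × 152 × 1825 = 0.4438 mm.
Let P be the compressive force at the spring. The tie shortens elastically by PL/(AE) and the spring compresses by P/k; together these equal δ_free.
So P = δ_free / [L/(AE) + 1/k] = 0.4438 / [ 1825/(1425×143×10³) + 1/(310×10³) ].
P = 0.4438 / 1.218×10⁻⁵ = 36430 N.
σ = P/A = 36430/1425 = 25.57 MPa.

σ ≈ 25.6 MPa (compressive)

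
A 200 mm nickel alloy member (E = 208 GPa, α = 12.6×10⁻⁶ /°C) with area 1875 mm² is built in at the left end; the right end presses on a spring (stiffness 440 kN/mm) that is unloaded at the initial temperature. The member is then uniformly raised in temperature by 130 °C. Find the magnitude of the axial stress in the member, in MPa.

The unrestrained thermal change is αΔT L = 12.6×10⁻⁶ × 130 × 200 = 0.3276 mm.
With a force P in the spring, the elastic change of the member is PL/(AE) and that of the spring is P/k; compatibility requires their sum to equal δ_free.
P [ L/(AE) + 1/k ] = δ_free → P [ 200/(1875×208×10³) + 1/(440×10³) ] = 0.3276.
P = 0.3276 / 2.786×10⁻⁶ = 117600 N.
σ = P/A = 117600/1875 = 62.72 MPa.

σ ≈ 62.7 MPa (compressive)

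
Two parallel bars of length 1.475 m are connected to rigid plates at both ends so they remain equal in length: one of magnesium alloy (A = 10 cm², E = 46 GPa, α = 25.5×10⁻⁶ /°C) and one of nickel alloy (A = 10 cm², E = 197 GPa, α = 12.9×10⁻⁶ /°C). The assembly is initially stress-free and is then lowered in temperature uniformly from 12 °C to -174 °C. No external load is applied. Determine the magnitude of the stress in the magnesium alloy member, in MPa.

σ ≈ 87.4 MPa (tensile)

Equilibrium of a rigid end plate with no external load gives equal and opposite internal forces ±P in the two members. Since α_{magnesium alloy} > α_{nickel alloy}, cooling drives the magnesium alloy into tension and the nickel alloy into compression.
Compatibility of the two members (thermal + elastic change equal): (α₁ − α₂)ΔT = P·[1/(A₁E₁) + 1/(A₂E₂)].
|α₁ − α₂|·ΔT = 12.6×10⁻⁶ × 186 = 0.002344.
1/(A₁E₁) + 1/(A₂E₂) = 1/(1000×46×10³) + 1/(1000×197×10³) = 2.682×10⁻⁸ N⁻¹.
So P = 0.002344 / 2.682×10⁻⁸ = 87.4 kN.
σ_{magnesium alloy} = P/A₁ = 87400/1000 = 87.4 MPa, tensile.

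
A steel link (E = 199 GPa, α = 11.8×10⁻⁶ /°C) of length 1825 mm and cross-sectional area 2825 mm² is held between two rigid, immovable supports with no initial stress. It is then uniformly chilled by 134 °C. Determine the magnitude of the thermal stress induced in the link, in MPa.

Because both ends are immovable the net strain is zero, and the suppressed thermal strain is αΔT = 11.8×10⁻⁶ × 134 = 1581.2×10⁻⁶.
σ = EαΔT = 199×10³ × 11.8×10⁻⁶ × 134 = 314.7 MPa (tensile; the link is trying to contract).

σ ≈ 315 MPa (tensile)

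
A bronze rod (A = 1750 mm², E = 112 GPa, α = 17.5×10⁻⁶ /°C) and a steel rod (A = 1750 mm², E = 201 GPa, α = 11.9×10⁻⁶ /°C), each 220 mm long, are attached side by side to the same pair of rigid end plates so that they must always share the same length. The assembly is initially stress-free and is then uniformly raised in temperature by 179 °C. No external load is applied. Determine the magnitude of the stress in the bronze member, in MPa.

σ ≈ 72.1 MPa (compressive)

Equilibrium of a rigid end plate with no external load gives equal and opposite internal forces ±P in the two members. Since α_{bronze} > α_{steel}, heating drives the bronze into compression and the steel into tension.
Setting the final lengths equal and cancelling L: (α₁ − α₂)ΔT = P/(A₁E₁) + P/(A₂E₂).
|α₁ − α₂|·ΔT = 5.6×10⁻⁶ × 179 = 0.001002.
1/(A₁E₁) + 1/(A₂E₂) = 1/(1750×112×10³) + 1/(1750×201×10³) = 7.945×10⁻⁹ N⁻¹.
So P = 0.001002 / 7.945×10⁻⁹ = 126.2 kN.
σ_{bronze} = P/A₁ = 126200/1750 = 72.1 MPa, compressive.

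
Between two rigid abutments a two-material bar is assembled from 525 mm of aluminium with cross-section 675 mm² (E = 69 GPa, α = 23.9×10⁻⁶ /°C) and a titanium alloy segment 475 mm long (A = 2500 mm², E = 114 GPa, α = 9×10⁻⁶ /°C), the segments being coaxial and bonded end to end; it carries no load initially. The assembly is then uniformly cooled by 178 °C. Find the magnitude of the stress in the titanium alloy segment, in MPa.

If the supports were absent, the total length change would be Σ αᵢΔT Lᵢ = 23.9×10⁻⁶×178×525 + 9×10⁻⁶×178×475 = 2.994 mm.
The walls prevent any net length change, so an axial force P (same in every segment) develops. Compatibility: P · Σ Lᵢ/(AᵢEᵢ) = δ_free.
The series flexibility is Σ Lᵢ/(AᵢEᵢ) = 525/(675×69×10³) + 475/(2500×114×10³) = 1.294×10⁻⁵ mm/N.
Hence P = δ_free / Σ(L/AE) = 2.994/1.294×10⁻⁵ = 231.4 kN (tensile).
σ_{titanium alloy} = P / A = 231400 / 2500 = 92.57 MPa.

σ ≈ 92.6 MPa (tensile)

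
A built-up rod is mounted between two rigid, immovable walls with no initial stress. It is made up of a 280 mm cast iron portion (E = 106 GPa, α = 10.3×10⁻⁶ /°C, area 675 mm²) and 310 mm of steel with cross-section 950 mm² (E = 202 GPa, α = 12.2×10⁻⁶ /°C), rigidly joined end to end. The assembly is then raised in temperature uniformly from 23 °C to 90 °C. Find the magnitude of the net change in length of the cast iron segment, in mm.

|ΔL| ≈ 0.123 mm

Free thermal expansion of the whole bar: Σ αᵢΔT Lᵢ = 10.3×10⁻⁶×67×280 + 12.2×10⁻⁶×67×310 = 0.4466 mm.
Since the ends are fixed, an axial force P builds up, equal in every segment, with P · Σ Lᵢ/(AᵢEᵢ) = δ_free.
The series flexibility is Σ Lᵢ/(AᵢEᵢ) = 280/(675×106×10³) + 310/(950×202×10³) = 5.529×10⁻⁶ mm/N.
So P = 0.4466 / 5.529×10⁻⁶ = 80.78 kN, compressive.
For the cast iron segment, free thermal change = 10.3×10⁻⁶×67×280 = 0.1932 mm and elastic change from P = 80780×280/(675×106×10³) = 0.3161 mm; these oppose, so the net change is 0.123 mm (segment shortens).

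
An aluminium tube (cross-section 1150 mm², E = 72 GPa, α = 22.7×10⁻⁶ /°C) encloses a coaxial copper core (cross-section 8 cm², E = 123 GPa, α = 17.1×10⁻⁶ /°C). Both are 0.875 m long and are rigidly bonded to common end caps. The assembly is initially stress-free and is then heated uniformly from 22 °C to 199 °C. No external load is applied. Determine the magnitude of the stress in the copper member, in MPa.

σ ≈ 55.7 MPa (tensile)

The aluminium has the larger α, so on heating it would change length more than the copper if both were free. The rigid plates force a common final length, so the aluminium is put into compression and the copper into tension, with equal and opposite forces P (no external load).
Setting the final lengths equal and cancelling L: (α₁ − α₂)ΔT = P/(A₁E₁) + P/(A₂E₂).
|α₁ − α₂|·ΔT = 5.6×10⁻⁶ × 177 = 0.0009912.
1/(A₁E₁) + 1/(A₂E₂) = 1/(1150×72×10³) + 1/(800×123×10³) = 2.224×10⁻⁸ N⁻¹.
So P = 0.0009912 / 2.224×10⁻⁸ = 44.57 kN.
σ_{copper} = P/A₂ = 44570/800 = 55.71 MPa, tensile.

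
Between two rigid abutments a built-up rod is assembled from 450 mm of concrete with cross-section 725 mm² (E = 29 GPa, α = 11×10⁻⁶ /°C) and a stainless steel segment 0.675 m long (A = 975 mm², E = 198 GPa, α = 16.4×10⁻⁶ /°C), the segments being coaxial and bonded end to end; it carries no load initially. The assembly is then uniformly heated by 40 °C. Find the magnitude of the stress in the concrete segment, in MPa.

If the supports were absent, the total length change would be Σ αᵢΔT Lᵢ = 11×10⁻⁶×40×450 + 16.4×10⁻⁶×40×675 = 0.6408 mm.
Since the ends are fixed, an axial force P builds up, equal in every segment, with P · Σ Lᵢ/(AᵢEᵢ) = δ_free.
Σ Lᵢ/(AᵢEᵢ) = 450/(725×29×10³) + 675/(975×198×10³) = 2.49×10⁻⁵ mm/N.
So P = 0.6408 / 2.49×10⁻⁵ = 25.74 kN, compressive.
σ_{concrete} = P / A = 25740 / 725 = 35.5 MPa.

σ ≈ 35.5 MPa (compressive)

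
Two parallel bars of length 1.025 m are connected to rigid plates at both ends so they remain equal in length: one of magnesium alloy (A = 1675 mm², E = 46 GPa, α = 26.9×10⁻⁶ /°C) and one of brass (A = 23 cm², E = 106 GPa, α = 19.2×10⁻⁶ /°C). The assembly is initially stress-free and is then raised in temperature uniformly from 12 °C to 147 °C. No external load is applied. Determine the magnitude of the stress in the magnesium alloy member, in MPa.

σ ≈ 36.3 MPa (compressive)

Equilibrium of a rigid end plate with no external load gives equal and opposite internal forces ±P in the two members. Since α_{magnesium alloy} > α_{brass}, heating drives the magnesium alloy into compression and the brass into tension.
Compatibility of the two members (thermal + elastic change equal): (α₁ − α₂)ΔT = P·[1/(A₁E₁) + 1/(A₂E₂)].
|α₁ − α₂|·ΔT = 7.7×10⁻⁶ × 135 = 0.001039.
1/(A₁E₁) + 1/(A₂E₂) = 1/(1675×46×10³) + 1/(2300×106×10³) = 1.708×10⁻⁸ N⁻¹.
So P = 0.001039 / 1.708×10⁻⁸ = 60.86 kN.
σ_{magnesium alloy} = P/A₁ = 60860/1675 = 36.33 MPa, compressive.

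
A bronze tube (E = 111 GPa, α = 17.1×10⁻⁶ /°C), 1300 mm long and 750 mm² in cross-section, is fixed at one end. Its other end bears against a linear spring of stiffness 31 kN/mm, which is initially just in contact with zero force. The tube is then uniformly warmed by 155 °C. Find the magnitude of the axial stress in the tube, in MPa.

σ ≈ 96 MPa (compressive)

Free thermal expansion: δ_free = αΔT L = 17.1×10⁻⁶ × 155 × 1300 = 3.446 mm.
Let P be the compressive force at the spring. The tube shortens elastically by PL/(AE) and the spring compresses by P/k; together these equal δ_free.
So P = δ_free / [L/(AE) + 1/k] = 3.446 / [ 1300/(750×111×10³) + 1/(31×10³) ].
P = 3.446 / 4.787×10⁻⁵ = 71970 N.
σ = P/A = 71970/750 = 95.97 MPa.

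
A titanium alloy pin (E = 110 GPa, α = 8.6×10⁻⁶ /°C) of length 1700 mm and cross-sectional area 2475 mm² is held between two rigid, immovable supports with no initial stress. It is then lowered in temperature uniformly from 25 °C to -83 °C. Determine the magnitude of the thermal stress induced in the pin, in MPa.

The supports are rigid, so the total axial strain is zero. The restrained thermal strain is ε = αΔT = 8.6×10⁻⁶ × 108 = 928.8×10⁻⁶.
Hence σ = E·αΔT = 110×10³ × 928.8×10⁻⁶ = 102.2 MPa, tensile.

σ ≈ 102 MPa (tensile)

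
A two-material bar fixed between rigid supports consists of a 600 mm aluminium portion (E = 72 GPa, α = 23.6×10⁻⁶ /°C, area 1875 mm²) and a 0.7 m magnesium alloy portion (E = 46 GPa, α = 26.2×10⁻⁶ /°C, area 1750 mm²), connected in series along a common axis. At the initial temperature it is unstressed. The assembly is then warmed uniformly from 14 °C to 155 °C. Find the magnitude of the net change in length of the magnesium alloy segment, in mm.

|ΔL| ≈ 0.447 mm

With the walls removed the bar would change length by δ_free = Σ αᵢΔT Lᵢ = 23.6×10⁻⁶×141×600 + 26.2×10⁻⁶×141×700 = 4.582 mm.
Since the ends are fixed, an axial force P builds up, equal in every segment, with P · Σ Lᵢ/(AᵢEᵢ) = δ_free.
The series flexibility is Σ Lᵢ/(AᵢEᵢ) = 600/(1875×72×10³) + 700/(1750×46×10³) = 1.314×10⁻⁵ mm/N.
Hence P = δ_free / Σ(L/AE) = 4.582/1.314×10⁻⁵ = 348.7 kN (compressive).
For the magnesium alloy segment, free thermal change = 26.2×10⁻⁶×141×700 = 2.586 mm and elastic change from P = 348700×700/(1750×46×10³) = 3.033 mm; these oppose, so the net change is 0.447 mm (segment shortens).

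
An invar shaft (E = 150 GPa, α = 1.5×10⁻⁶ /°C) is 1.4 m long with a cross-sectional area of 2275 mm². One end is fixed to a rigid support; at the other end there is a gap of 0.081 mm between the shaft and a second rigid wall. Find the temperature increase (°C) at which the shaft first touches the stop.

Contact occurs when the free expansion equals the gap: αΔT L = 0.081 mm.
So ΔT = g/(αL) = 0.081/(1.5×10⁻⁶ × 1400) = 38.57 °C.

ΔT ≈ 38.6 °C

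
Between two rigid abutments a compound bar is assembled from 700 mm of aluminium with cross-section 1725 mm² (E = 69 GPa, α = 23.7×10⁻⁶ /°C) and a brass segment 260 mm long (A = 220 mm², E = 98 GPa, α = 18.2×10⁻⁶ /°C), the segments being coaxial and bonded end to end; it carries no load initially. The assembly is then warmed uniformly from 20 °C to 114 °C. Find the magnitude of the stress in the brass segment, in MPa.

σ ≈ 508 MPa (compressive)

With the walls removed the bar would change length by δ_free = Σ αᵢΔT Lᵢ = 23.7×10⁻⁶×94×700 + 18.2×10⁻⁶×94×260 = 2.004 mm.
The rigid supports impose zero overall length change; the single axial force P common to all segments must satisfy P Σ Lᵢ/(AᵢEᵢ) = δ_free.
The series flexibility is Σ Lᵢ/(AᵢEᵢ) = 700/(1725×69×10³) + 260/(220×98×10³) = 1.794×10⁻⁵ mm/N.
Hence P = δ_free / Σ(L/AE) = 2.004/1.794×10⁻⁵ = 111.7 kN (compressive).
σ_{brass} = P / A = 111700 / 220 = 507.8 MPa.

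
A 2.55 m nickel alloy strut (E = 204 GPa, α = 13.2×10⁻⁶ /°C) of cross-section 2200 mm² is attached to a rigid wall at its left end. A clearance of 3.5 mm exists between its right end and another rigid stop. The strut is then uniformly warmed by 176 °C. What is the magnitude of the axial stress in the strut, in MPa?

σ ≈ 194 MPa (compressive)

Unrestrained expansion: δ_free = αΔT L = 13.2×10⁻⁶ × 176 × 2550 = 5.924 mm.
This exceeds the 3.5 mm gap, so the wall pushes back. The portion of expansion that must be recovered elastically is δ_free − gap = 5.924 − 3.5 = 2.424 mm.
Compatibility: PL/(AE) = 2.424 mm, so σ = P/A = E × (2.424/2550) = 193.9 MPa.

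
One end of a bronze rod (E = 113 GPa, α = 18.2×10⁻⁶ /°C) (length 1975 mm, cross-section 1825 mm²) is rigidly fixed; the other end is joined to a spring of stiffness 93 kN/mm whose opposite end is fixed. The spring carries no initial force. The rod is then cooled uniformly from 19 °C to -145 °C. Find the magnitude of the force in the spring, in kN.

Free thermal contraction: δ_free = αΔT L = 18.2×10⁻⁶ × 164 × 1975 = 5.895 mm.
Let P be the tensile force in the spring. The rod extends elastically by PL/(AE) and the spring stretches by P/k; together these equal δ_free.
P [ L/(AE) + 1/k ] = δ_free → P [ 1975/(1825×113×10³) + 1/(93×10³) ] = 5.895.
P = 5.895 / 2.033×10⁻⁵ = 290000 N.

P ≈ 290 kN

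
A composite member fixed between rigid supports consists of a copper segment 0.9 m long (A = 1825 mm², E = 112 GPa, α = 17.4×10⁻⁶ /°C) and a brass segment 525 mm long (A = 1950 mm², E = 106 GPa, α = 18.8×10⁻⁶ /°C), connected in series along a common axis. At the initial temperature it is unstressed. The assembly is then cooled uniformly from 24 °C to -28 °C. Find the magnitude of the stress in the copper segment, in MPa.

σ ≈ 105 MPa (tensile)

Free thermal contraction of the whole bar: Σ αᵢΔT Lᵢ = 17.4×10⁻⁶×52×900 + 18.8×10⁻⁶×52×525 = 1.328 mm.
The walls prevent any net length change, so an axial force P (same in every segment) develops. Compatibility: P · Σ Lᵢ/(AᵢEᵢ) = δ_free.
The series flexibility is Σ Lᵢ/(AᵢEᵢ) = 900/(1825×112×10³) + 525/(1950×106×10³) = 6.943×10⁻⁶ mm/N.
P = 1.328 / 6.943×10⁻⁶ = 191200 N = 191.2 kN, tensile.
σ_{copper} = P / A = 191200 / 1825 = 104.8 MPa.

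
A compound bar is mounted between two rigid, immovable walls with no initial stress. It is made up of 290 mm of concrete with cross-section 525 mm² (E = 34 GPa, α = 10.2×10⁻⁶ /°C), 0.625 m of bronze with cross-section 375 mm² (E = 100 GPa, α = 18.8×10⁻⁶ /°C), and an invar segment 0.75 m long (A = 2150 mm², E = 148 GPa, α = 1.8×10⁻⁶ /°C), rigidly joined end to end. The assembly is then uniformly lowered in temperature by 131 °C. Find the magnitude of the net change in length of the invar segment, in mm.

|ΔL| ≈ 0.0363 mm

If the supports were absent, the total length change would be Σ αᵢΔT Lᵢ = 10.2×10⁻⁶×131×290 + 18.8×10⁻⁶×131×625 + 1.8×10⁻⁶×131×750 = 2.104 mm.
The walls prevent any net length change, so an axial force P (same in every segment) develops. Compatibility: P · Σ Lᵢ/(AᵢEᵢ) = δ_free.
The series flexibility is Σ Lᵢ/(AᵢEᵢ) = 290/(525×34×10³) + 625/(375×100×10³) + 750/(2150×148×10³) = 3.527×10⁻⁵ mm/N.
P = 2.104 / 3.527×10⁻⁵ = 59640 N = 59.64 kN, tensile.
For the invar segment, free thermal change = 1.8×10⁻⁶×131×750 = 0.1768 mm and elastic change from P = 59640×750/(2150×148×10³) = 0.1406 mm; these oppose, so the net change is 0.0363 mm (segment shortens).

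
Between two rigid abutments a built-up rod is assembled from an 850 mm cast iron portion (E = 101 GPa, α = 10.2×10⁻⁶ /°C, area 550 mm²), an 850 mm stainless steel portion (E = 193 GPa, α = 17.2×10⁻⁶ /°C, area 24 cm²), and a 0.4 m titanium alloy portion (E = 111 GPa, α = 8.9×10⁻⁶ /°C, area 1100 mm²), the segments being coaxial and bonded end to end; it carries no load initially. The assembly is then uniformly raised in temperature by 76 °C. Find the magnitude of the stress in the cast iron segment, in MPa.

σ ≈ 182 MPa (compressive)

Free thermal expansion of the whole bar: Σ αᵢΔT Lᵢ = 10.2×10⁻⁶×76×850 + 17.2×10⁻⁶×76×850 + 8.9×10⁻⁶×76×400 = 2.041 mm.
Since the ends are fixed, an axial force P builds up, equal in every segment, with P · Σ Lᵢ/(AᵢEᵢ) = δ_free.
Σ Lᵢ/(AᵢEᵢ) = 850/(550×101×10³) + 850/(2400×193×10³) + 400/(1100×111×10³) = 2.041×10⁻⁵ mm/N.
P = 2.041 / 2.041×10⁻⁵ = 99970 N = 99.97 kN, compressive.
σ_{cast iron} = P / A = 99970 / 550 = 181.8 MPa.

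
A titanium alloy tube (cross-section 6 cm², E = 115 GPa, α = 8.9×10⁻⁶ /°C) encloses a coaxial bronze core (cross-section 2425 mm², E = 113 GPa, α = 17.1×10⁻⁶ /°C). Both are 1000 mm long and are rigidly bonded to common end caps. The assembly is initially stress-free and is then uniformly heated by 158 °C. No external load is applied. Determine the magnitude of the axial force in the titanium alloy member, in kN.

P ≈ 71.4 kN (tensile in the titanium alloy)

The bronze has the larger α, so on heating it would change length more than the titanium alloy if both were free. The rigid plates force a common final length, so the bronze is put into compression and the titanium alloy into tension, with equal and opposite forces P (no external load).
Compatibility of the two members (thermal + elastic change equal): (α₁ − α₂)ΔT = P·[1/(A₁E₁) + 1/(A₂E₂)].
|α₁ − α₂|·ΔT = 8.2×10⁻⁶ × 158 = 0.001296.
1/(A₁E₁) + 1/(A₂E₂) = 1/(600×115×10³) + 1/(2425×113×10³) = 1.814×10⁻⁸ N⁻¹.
So P = 0.001296 / 1.814×10⁻⁸ = 71.41 kN.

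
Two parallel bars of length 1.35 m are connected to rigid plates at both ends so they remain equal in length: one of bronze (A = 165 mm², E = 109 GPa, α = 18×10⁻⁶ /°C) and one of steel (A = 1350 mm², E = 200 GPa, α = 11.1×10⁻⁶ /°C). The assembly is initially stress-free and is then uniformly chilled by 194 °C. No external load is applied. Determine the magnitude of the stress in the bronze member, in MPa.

Equilibrium of a rigid end plate with no external load gives equal and opposite internal forces ±P in the two members. Since α_{bronze} > α_{steel}, cooling drives the bronze into tension and the steel into compression.
Setting the final lengths equal and cancelling L: (α₁ − α₂)ΔT = P/(A₁E₁) + P/(A₂E₂).
|α₁ − α₂|·ΔT = 6.9×10⁻⁶ × 194 = 0.001339.
1/(A₁E₁) + 1/(A₂E₂) = 1/(165×109×10³) + 1/(1350×200×10³) = 5.931×10⁻⁸ N⁻¹.
P = 0.001339 / 5.931×10⁻⁸ = 22570 N = 22.57 kN.
σ_{bronze} = P/A₁ = 22570/165 = 136.8 MPa, tensile.

σ ≈ 137 MPa (tensile)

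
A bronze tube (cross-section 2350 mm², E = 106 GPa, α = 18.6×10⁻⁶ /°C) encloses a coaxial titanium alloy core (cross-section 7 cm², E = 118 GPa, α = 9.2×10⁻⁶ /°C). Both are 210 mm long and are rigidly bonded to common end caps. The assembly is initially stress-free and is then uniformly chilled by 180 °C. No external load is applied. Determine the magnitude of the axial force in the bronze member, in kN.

P ≈ 105 kN (tensile in the bronze)

Both members must finish at the same length. With the larger α, the bronze tends to over-contract; the plates restrain it, putting the bronze in tension and the titanium alloy in compression. With no external load the two internal forces are equal and opposite, magnitude P.
Compatibility of the two members (thermal + elastic change equal): (α₁ − α₂)ΔT = P·[1/(A₁E₁) + 1/(A₂E₂)].
|α₁ − α₂|·ΔT = 9.4×10⁻⁶ × 180 = 0.001692.
1/(A₁E₁) + 1/(A₂E₂) = 1/(2350×106×10³) + 1/(700×118×10³) = 1.612×10⁻⁸ N⁻¹.
So P = 0.001692 / 1.612×10⁻⁸ = 105 kN.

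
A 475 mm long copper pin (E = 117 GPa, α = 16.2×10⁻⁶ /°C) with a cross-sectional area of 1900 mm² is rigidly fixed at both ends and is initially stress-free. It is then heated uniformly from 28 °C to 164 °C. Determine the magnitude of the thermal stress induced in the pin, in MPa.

σ ≈ 258 MPa (compressive)

With length fixed, the mechanical strain must cancel the thermal strain αΔT = 16.2×10⁻⁶ × 136 = 2203.2×10⁻⁶.
The stress required to suppress this strain is σ = Eε = 117×10³ × 2203.2×10⁻⁶ = 257.8 MPa, compressive since the pin is trying to expand.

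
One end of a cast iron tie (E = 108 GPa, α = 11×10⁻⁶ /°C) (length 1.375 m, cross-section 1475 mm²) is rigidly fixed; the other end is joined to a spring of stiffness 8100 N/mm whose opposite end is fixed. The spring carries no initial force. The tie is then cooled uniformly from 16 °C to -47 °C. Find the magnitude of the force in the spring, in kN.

P ≈ 7.21 kN

The unrestrained thermal change is αΔT L = 11×10⁻⁶ × 63 × 1375 = 0.9529 mm.
With a force P in the spring, the elastic change of the tie is PL/(AE) and that of the spring is P/k; compatibility requires their sum to equal δ_free.
So P = δ_free / [L/(AE) + 1/k] = 0.9529 / [ 1375/(1475×108×10³) + 1/(8100) ].
P = 0.9529 / 0.0001321 = 7214 N.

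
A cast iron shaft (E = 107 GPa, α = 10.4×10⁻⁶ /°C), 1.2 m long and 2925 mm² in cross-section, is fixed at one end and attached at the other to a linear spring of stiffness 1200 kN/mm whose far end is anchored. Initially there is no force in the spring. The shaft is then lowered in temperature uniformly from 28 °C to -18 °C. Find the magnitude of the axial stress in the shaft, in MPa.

If the spring were absent the shaft would shorten by αΔT L = 10.4×10⁻⁶ × 46 × 1200 = 0.5741 mm.
With a force P in the spring, the elastic change of the shaft is PL/(AE) and that of the spring is P/k; compatibility requires their sum to equal δ_free.
P [ L/(AE) + 1/k ] = δ_free → P [ 1200/(2925×107×10³) + 1/(1200×10³) ] = 0.5741.
P = 0.5741 / 4.668×10⁻⁶ = 123000 N.
σ = P/A = 123000/2925 = 42.05 MPa.

σ ≈ 42 MPa (tensile)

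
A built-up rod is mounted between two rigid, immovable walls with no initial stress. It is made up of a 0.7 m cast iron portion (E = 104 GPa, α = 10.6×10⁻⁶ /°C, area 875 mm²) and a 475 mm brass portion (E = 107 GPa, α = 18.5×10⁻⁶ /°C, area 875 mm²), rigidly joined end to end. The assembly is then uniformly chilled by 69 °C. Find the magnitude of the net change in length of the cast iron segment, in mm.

|ΔL| ≈ 0.162 mm

With the walls removed the bar would change length by δ_free = Σ αᵢΔT Lᵢ = 10.6×10⁻⁶×69×700 + 18.5×10⁻⁶×69×475 = 1.118 mm.
Since the ends are fixed, an axial force P builds up, equal in every segment, with P · Σ Lᵢ/(AᵢEᵢ) = δ_free.
Σ Lᵢ/(AᵢEᵢ) = 700/(875×104×10³) + 475/(875×107×10³) = 1.277×10⁻⁵ mm/N.
Hence P = δ_free / Σ(L/AE) = 1.118/1.277×10⁻⁵ = 87.6 kN (tensile).
For the cast iron segment, free thermal change = 10.6×10⁻⁶×69×700 = 0.512 mm and elastic change from P = 87600×700/(875×104×10³) = 0.6739 mm; these oppose, so the net change is 0.162 mm (segment lengthens).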